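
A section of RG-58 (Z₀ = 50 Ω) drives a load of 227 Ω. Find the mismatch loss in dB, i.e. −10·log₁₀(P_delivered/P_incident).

Γ = (227 − 50)/(227 + 50) = 0.639
|Γ|² = 0.408, so P_del/P_inc = 1 − |Γ|² = 0.592
ML = −10·log₁₀(1 − |Γ|²)

mismatch loss ≈ 2.28 dB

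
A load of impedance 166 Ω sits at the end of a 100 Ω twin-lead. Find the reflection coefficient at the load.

Γ = 0.248

Γ = (Z_L − Z_0)/(Z_L + Z_0) = (166 − 100)/(166 + 100) = 66/266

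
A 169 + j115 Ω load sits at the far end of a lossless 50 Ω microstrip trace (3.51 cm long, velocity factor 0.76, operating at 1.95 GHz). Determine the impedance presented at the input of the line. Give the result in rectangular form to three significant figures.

λ = v/f = 0.76·c / 1.95 GHz = 0.117 m
βl = 2π·l/λ = 2π × 0.3 = 108°
tan(βl) = tan(108°) = -3.06
Z_in = Z_0·(Z_L + jZ_0·tanβl)/(Z_0 + jZ_L·tanβl)
     = 50·(169 − j38.2)/(402 − j518)

Z_in ≈ 10.2 + j8.38 Ω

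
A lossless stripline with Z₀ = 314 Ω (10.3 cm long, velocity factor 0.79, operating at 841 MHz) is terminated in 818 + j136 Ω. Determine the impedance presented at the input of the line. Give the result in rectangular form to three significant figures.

Z_in ≈ 171 + j192 Ω

λ = v/f = 0.79·c / 841 MHz = 0.282 m
βl = 2π·l/λ = 2π × 0.365 = 132°
tan(βl) = tan(132°) = -1.13
Z_in = Z_0·(Z_L + jZ_0·tanβl)/(Z_0 + jZ_L·tanβl)
     = 314·(818 − j218)/(467 − j922)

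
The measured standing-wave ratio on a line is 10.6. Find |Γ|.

|Γ| ≈ 0.828

|Γ| = (S − 1)/(S + 1) = (10.6 − 1)/(10.6 + 1) = 9.6/11.6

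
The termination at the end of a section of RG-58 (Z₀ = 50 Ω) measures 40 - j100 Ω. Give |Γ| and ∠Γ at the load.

Γ = (Z_L − Z_0)/(Z_L + Z_0) = (-10 − j100)/(90 − j100)
|Γ| = 100/135 = 0.747

Γ ≈ 0.747 ∠ -47.7°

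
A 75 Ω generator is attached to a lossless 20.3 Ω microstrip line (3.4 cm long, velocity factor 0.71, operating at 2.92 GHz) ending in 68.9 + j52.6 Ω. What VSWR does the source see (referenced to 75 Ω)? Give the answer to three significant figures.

λ = v/f = 0.71·c / 2.92 GHz = 0.0729 m
βl = 2π·l/λ = 2π × 0.466 = 168°
tan(βl) = -0.216
Z_in = Z_0·(Z_L + jZ_0·tanβl)/(Z_0 + jZ_L·tanβl) = 24.3 + j42.3 Ω
Γ_s = (Z_in − Z_s)/(Z_in + Z_s) = (-50.7 + j42.3)/(99.3 + j42.3), |Γ_s| = 0.612
VSWR = (1 + |Γ_s|)/(1 − |Γ_s|)

VSWR ≈ 4.16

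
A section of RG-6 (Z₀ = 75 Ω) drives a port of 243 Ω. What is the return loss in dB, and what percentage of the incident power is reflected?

RL ≈ 5.54 dB; 27.9% of incident power reflected

Γ = (243 − 75)/(243 + 75) = 0.528
RL = −20·log₁₀(0.528) = 5.54 dB
P_refl/P_inc = |Γ|² = 0.279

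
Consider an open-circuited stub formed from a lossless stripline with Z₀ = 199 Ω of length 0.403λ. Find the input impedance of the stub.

Z_in ≈ +j285 Ω

βl = 2π × 0.403 = 145°
tan(βl) = -0.698
For an open-circuited stub, Z_in = −jZ_0·cot(βl) = −jZ_0/tan(βl)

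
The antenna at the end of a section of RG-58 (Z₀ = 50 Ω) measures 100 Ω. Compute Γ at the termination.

Γ = (Z_L − Z_0)/(Z_L + Z_0) = (100 − 50)/(100 + 50) = 50/150

Γ = 0.333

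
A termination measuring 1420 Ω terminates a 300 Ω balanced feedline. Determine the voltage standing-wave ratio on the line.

Γ = (1420 − 300)/(1420 + 300) = 0.651
VSWR = (1 + 0.651)/(1 − 0.651)

VSWR ≈ 4.73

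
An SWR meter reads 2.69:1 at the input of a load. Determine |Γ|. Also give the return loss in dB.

|Γ| = (S − 1)/(S + 1) = (2.69 − 1)/(2.69 + 1) = 1.69/3.69
RL = −20·log₁₀|Γ| = −20·log₁₀(0.458)

|Γ| ≈ 0.458; return loss ≈ 6.78 dB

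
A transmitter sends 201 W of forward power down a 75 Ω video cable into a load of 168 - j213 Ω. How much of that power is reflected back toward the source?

P_reflected ≈ 104 W

|Γ| = |(93 − j213)/(243 − j213)| = 0.719
|Γ|² = 0.517
P_refl = |Γ|²·P_inc = 104 W, P_del = (1 − |Γ|²)·P_inc = 97 W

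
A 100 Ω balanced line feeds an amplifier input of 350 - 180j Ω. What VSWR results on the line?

VSWR ≈ 4.49

Γ = (Z_L − Z_0)/(Z_L + Z_0) = (250 − j180)/(450 − j180)
|Γ| = 308/485 = 0.636
VSWR = (1 + |Γ|)/(1 − |Γ|) = 1.64/0.364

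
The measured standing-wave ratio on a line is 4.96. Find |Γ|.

|Γ| ≈ 0.664

|Γ| = (S − 1)/(S + 1) = (4.96 − 1)/(4.96 + 1) = 3.96/5.96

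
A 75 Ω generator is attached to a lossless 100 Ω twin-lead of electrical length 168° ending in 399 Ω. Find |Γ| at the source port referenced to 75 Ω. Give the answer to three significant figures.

tan(βl) = -0.213
Z_in = Z_0·(Z_L + jZ_0·tanβl)/(Z_0 + jZ_L·tanβl) = 243 + j184 Ω
Γ_s = (Z_in − Z_s)/(Z_in + Z_s) = (168 + j184)/(318 + j184), |Γ_s| = 0.679

|Γ| ≈ 0.679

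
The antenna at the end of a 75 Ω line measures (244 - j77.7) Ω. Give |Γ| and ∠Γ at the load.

Γ ≈ 0.567 ∠ -11°

Γ = (Z_L − Z_0)/(Z_L + Z_0) = (169 − j77.7)/(319 − j77.7)
|Γ| = 186/328 = 0.567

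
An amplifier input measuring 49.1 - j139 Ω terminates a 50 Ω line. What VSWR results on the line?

VSWR ≈ 9.77

Γ = (Z_L − Z_0)/(Z_L + Z_0) = (-0.9 − j139)/(99.1 − j139)
|Γ| = 139/171 = 0.814
VSWR = (1 + |Γ|)/(1 − |Γ|) = 1.81/0.186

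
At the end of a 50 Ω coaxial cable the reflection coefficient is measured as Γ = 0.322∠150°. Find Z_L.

Z_L = Z_0·(1 + Γ)/(1 − Γ) = 50·(0.721 + j0.161)/(1.28 − j0.161)

Z_L ≈ 27 + j9.69 Ω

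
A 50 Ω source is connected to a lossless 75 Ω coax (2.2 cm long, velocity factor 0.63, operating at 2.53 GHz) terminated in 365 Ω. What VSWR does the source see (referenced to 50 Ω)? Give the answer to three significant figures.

λ = v/f = 0.63·c / 2.53 GHz = 0.0747 m
βl = 2π·l/λ = 2π × 0.294 = 106°
tan(βl) = -3.48
Z_in = Z_0·(Z_L + jZ_0·tanβl)/(Z_0 + jZ_L·tanβl) = 16.6 + j20.6 Ω
Γ_s = (Z_in − Z_s)/(Z_in + Z_s) = (-33.4 + j20.6)/(66.6 + j20.6), |Γ_s| = 0.562
VSWR = (1 + |Γ_s|)/(1 − |Γ_s|)

VSWR ≈ 3.57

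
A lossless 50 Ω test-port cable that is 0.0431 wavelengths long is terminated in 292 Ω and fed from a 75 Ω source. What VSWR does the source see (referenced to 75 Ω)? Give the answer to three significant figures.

βl = 2π × 0.0431 = 15.5°
tan(βl) = 0.278
Z_in = Z_0·(Z_L + jZ_0·tanβl)/(Z_0 + jZ_L·tanβl) = 86.7 − j127 Ω
Γ_s = (Z_in − Z_s)/(Z_in + Z_s) = (11.7 − j127)/(162 − j127), |Γ_s| = 0.619
VSWR = (1 + |Γ_s|)/(1 − |Γ_s|)

VSWR ≈ 4.25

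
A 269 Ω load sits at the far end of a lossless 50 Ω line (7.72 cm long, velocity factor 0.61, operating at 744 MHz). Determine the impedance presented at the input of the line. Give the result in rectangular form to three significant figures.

λ = v/f = 0.61·c / 744 MHz = 0.246 m
βl = 2π·l/λ = 2π × 0.314 = 113°
tan(βl) = tan(113°) = -2.36
Z_in = Z_0·(Z_L + jZ_0·tanβl)/(Z_0 + jZ_L·tanβl)
     = 50·(269 − j118)/(50 − j634)

Z_in ≈ 10.9 + j20.4 Ω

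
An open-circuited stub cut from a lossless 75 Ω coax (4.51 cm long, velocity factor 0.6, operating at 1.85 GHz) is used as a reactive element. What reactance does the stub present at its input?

X_in ≈ 322 Ω (inductive)

λ = v/f = 0.6·c / 1.85 GHz = 0.0973 m
βl = 2π·l/λ = 2π × 0.464 = 167°
tan(βl) = -0.233
For an open-circuited stub, Z_in = −jZ_0·cot(βl) = −jZ_0/tan(βl)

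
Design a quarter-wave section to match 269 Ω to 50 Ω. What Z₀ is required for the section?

Z_qwt ≈ 116 Ω

Z_qwt = √(Z_0·R_L) = √(50 × 269) = √13450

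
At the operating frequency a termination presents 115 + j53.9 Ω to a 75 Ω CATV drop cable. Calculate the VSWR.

Γ = (Z_L − Z_0)/(Z_L + Z_0) = (40 + j53.9)/(190 + j53.9)
|Γ| = 67.1/197 = 0.34
VSWR = (1 + |Γ|)/(1 − |Γ|) = 1.34/0.66

VSWR ≈ 2.03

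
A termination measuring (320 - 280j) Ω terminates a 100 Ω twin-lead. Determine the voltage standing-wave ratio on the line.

Γ = (Z_L − Z_0)/(Z_L + Z_0) = (220 − j280)/(420 − j280)
|Γ| = 356/505 = 0.705
VSWR = (1 + |Γ|)/(1 − |Γ|) = 1.71/0.295

VSWR ≈ 5.79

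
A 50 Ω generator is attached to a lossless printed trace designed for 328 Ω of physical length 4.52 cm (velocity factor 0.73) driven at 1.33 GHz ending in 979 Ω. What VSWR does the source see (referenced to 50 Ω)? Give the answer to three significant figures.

VSWR ≈ 2.68

λ = v/f = 0.73·c / 1.33 GHz = 0.165 m
βl = 2π·l/λ = 2π × 0.275 = 98.8°
tan(βl) = -6.44
Z_in = Z_0·(Z_L + jZ_0·tanβl)/(Z_0 + jZ_L·tanβl) = 112 + j45.1 Ω
Γ_s = (Z_in − Z_s)/(Z_in + Z_s) = (62.2 + j45.1)/(162 + j45.1), |Γ_s| = 0.456
VSWR = (1 + |Γ_s|)/(1 − |Γ_s|)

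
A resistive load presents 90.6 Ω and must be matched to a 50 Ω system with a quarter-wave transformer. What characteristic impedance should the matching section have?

Z_qwt = √(Z_0·R_L) = √(50 × 90.6) = √4530

Z_qwt ≈ 67.3 Ω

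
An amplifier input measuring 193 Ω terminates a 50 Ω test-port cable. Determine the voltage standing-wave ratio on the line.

VSWR ≈ 3.86

Γ = (193 − 50)/(193 + 50) = 0.588
VSWR = (1 + 0.588)/(1 − 0.588)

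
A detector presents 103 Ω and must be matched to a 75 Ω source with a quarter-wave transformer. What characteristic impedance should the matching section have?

Z_qwt = √(Z_0·R_L) = √(75 × 103) = √7725

Z_qwt ≈ 87.9 Ω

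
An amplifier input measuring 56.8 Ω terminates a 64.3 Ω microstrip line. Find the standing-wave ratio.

Γ = (56.8 − 64.3)/(56.8 + 64.3) = -0.0619
VSWR = (1 + 0.0619)/(1 − 0.0619)

VSWR ≈ 1.13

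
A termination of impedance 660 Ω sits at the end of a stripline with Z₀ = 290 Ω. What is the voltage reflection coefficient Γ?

Γ = 0.389

Γ = (Z_L − Z_0)/(Z_L + Z_0) = (660 − 290)/(660 + 290) = 370/950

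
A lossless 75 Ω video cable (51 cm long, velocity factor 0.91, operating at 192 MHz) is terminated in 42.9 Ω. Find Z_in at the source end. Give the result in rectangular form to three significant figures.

λ = v/f = 0.91·c / 192 MHz = 1.42 m
βl = 2π·l/λ = 2π × 0.359 = 129°
tan(βl) = tan(129°) = -1.23
Z_in = Z_0·(Z_L + jZ_0·tanβl)/(Z_0 + jZ_L·tanβl)
     = 75·(42.9 − j92.2)/(75 − j52.7)

Z_in ≈ 72.1 − j41.5 Ω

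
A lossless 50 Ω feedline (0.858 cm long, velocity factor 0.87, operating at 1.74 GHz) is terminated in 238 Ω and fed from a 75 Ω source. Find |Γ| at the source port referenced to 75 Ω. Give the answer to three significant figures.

λ = v/f = 0.87·c / 1.74 GHz = 0.15 m
βl = 2π·l/λ = 2π × 0.0572 = 20.6°
tan(βl) = 0.376
Z_in = Z_0·(Z_L + jZ_0·tanβl)/(Z_0 + jZ_L·tanβl) = 64.7 − j96.9 Ω
Γ_s = (Z_in − Z_s)/(Z_in + Z_s) = (-10.3 − j96.9)/(140 − j96.9), |Γ_s| = 0.573

|Γ| ≈ 0.573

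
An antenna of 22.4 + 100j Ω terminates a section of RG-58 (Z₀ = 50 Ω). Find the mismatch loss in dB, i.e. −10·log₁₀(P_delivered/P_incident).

Γ = (-27.6 + j100)/(72.4 + j100), |Γ| = 0.84
|Γ|² = 0.706, so P_del/P_inc = 1 − |Γ|² = 0.294
ML = −10·log₁₀(1 − |Γ|²)

mismatch loss ≈ 5.32 dB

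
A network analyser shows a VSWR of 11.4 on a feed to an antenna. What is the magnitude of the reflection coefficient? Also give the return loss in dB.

|Γ| ≈ 0.839; return loss ≈ 1.53 dB

|Γ| = (S − 1)/(S + 1) = (11.4 − 1)/(11.4 + 1) = 10.4/12.4
RL = −20·log₁₀|Γ| = −20·log₁₀(0.839)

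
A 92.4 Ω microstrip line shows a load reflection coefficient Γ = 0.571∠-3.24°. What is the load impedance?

Z_L ≈ 335 − j32.1 Ω

Z_L = Z_0·(1 + Γ)/(1 − Γ) = 92.4·(1.57 − j0.0323)/(0.43 + j0.0323)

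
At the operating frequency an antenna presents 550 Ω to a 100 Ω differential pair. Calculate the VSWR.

For a purely resistive load, VSWR = R_L/Z_0 or Z_0/R_L (whichever > 1) = 550/100

VSWR ≈ 5.5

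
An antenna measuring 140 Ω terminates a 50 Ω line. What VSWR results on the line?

Γ = (140 − 50)/(140 + 50) = 0.474
VSWR = (1 + 0.474)/(1 − 0.474)

VSWR ≈ 2.8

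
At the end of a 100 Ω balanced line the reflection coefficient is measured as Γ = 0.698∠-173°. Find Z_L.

Z_L ≈ 17.9 − j5.92 Ω

Z_L = Z_0·(1 + Γ)/(1 − Γ) = 100·(0.307 − j0.0851)/(1.69 + j0.0851)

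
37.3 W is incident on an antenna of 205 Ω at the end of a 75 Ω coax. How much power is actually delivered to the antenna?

Γ = (205 − 75)/(205 + 75) = 0.464
|Γ|² = 0.216
P_refl = |Γ|²·P_inc = 8.04 W, P_del = (1 − |Γ|²)·P_inc = 29.3 W

P_delivered ≈ 29.3 W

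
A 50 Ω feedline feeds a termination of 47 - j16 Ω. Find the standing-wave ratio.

VSWR ≈ 1.4

Γ = (Z_L − Z_0)/(Z_L + Z_0) = (-3 − j16)/(97 − j16)
|Γ| = 16.3/98.3 = 0.166
VSWR = (1 + |Γ|)/(1 − |Γ|) = 1.17/0.834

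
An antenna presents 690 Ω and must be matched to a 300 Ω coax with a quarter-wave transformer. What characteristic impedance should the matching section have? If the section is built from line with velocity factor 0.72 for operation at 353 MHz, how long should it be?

Z_qwt ≈ 455 Ω; length ≈ 15.3 cm

Z_qwt = √(Z_0·R_L) = √(300 × 690) = √207000
λ = 0.72·c/f = 0.612 m, so l = λ/4 = 0.153 m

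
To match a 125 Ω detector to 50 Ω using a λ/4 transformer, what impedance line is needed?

Z_qwt = √(Z_0·R_L) = √(50 × 125) = √6250

Z_qwt ≈ 79.1 Ω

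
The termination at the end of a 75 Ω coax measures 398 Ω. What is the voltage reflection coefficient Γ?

Γ = 0.683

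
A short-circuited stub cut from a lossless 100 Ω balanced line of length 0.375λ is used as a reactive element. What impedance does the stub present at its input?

βl = 2π × 0.375 = 135°
tan(βl) = -1
For a short-circuited stub, Z_in = jZ_0·tan(βl)

Z_in ≈ −j100 Ω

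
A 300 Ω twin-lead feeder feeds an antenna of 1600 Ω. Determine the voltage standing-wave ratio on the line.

VSWR ≈ 5.33

Γ = (1600 − 300)/(1600 + 300) = 0.684
VSWR = (1 + 0.684)/(1 − 0.684)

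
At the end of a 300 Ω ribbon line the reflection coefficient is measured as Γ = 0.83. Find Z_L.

Z_L = Z_0·(1 + Γ)/(1 − Γ) = 300·(1.83)/(0.17)

Z_L ≈ 3230 Ω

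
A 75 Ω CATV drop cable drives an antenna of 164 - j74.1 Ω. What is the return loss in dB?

RL ≈ 6.69 dB

Γ = (89 − j74.1)/(239 − j74.1), |Γ| = 0.463
RL = −20·log₁₀|Γ| = −20·log₁₀(0.463)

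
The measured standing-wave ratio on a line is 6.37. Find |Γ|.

|Γ| ≈ 0.729

|Γ| = (S − 1)/(S + 1) = (6.37 − 1)/(6.37 + 1) = 5.37/7.37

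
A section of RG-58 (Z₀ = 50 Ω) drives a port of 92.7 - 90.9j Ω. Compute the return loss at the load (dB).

RL ≈ 4.53 dB

Γ = (42.7 − j90.9)/(142.7 − j90.9), |Γ| = 0.594
RL = −20·log₁₀|Γ| = −20·log₁₀(0.594)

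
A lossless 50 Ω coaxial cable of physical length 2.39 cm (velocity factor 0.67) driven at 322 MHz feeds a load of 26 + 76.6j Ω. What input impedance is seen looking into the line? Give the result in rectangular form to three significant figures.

Z_in ≈ 67.9 + j128 Ω

λ = v/f = 0.67·c / 322 MHz = 0.624 m
βl = 2π·l/λ = 2π × 0.0383 = 13.8°
tan(βl) = tan(13.8°) = 0.245
Z_in = Z_0·(Z_L + jZ_0·tanβl)/(Z_0 + jZ_L·tanβl)
     = 50·(26 + j88.9)/(31.2 + j6.38)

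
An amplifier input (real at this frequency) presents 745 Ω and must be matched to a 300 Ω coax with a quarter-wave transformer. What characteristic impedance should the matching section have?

Z_qwt = √(Z_0·R_L) = √(300 × 745) = √223500

Z_qwt ≈ 473 Ω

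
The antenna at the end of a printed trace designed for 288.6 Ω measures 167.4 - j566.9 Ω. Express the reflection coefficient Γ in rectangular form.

Γ ≈ 0.503 − j0.618

Γ = (Z_L − Z_0)/(Z_L + Z_0) = (-121.2 − j566.9)/(456 − j566.9)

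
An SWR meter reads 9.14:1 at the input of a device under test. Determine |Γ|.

|Γ| = (S − 1)/(S + 1) = (9.14 − 1)/(9.14 + 1) = 8.14/10.1

|Γ| ≈ 0.803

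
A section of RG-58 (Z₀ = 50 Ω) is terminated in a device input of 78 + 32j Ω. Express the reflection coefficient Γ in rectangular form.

Γ = (Z_L − Z_0)/(Z_L + Z_0) = (28 + j32)/(128 + j32)

Γ ≈ 0.265 + j0.184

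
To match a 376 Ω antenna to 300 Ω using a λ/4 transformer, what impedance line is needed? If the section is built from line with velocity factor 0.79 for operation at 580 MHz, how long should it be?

Z_qwt = √(Z_0·R_L) = √(300 × 376) = √112800
λ = 0.79·c/f = 0.409 m, so l = λ/4 = 0.102 m

Z_qwt ≈ 336 Ω; length ≈ 10.2 cm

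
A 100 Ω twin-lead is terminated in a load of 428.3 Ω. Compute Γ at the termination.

Γ = (Z_L − Z_0)/(Z_L + Z_0) = (428.3 − 100)/(428.3 + 100) = 328.3/528.3

Γ = 0.621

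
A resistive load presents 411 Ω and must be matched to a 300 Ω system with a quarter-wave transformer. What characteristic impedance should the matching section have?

Z_qwt ≈ 351 Ω

Z_qwt = √(Z_0·R_L) = √(300 × 411) = √123300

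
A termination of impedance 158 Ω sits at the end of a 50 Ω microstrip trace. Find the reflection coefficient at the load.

Γ = (Z_L − Z_0)/(Z_L + Z_0) = (158 − 50)/(158 + 50) = 108/208

Γ = 0.519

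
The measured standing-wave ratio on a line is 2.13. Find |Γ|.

|Γ| ≈ 0.361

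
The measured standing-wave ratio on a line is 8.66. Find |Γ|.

|Γ| ≈ 0.793

|Γ| = (S − 1)/(S + 1) = (8.66 − 1)/(8.66 + 1) = 7.66/9.66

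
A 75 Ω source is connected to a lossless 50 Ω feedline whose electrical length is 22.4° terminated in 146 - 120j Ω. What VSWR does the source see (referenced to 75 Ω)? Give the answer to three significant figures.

tan(βl) = 0.412
Z_in = Z_0·(Z_L + jZ_0·tanβl)/(Z_0 + jZ_L·tanβl) = 31.6 − j69.1 Ω
Γ_s = (Z_in − Z_s)/(Z_in + Z_s) = (-43.4 − j69.1)/(107 − j69.1), |Γ_s| = 0.642
VSWR = (1 + |Γ_s|)/(1 − |Γ_s|)

VSWR ≈ 4.59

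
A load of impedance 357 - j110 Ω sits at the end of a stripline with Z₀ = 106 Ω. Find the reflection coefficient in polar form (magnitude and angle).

Γ = (Z_L − Z_0)/(Z_L + Z_0) = (251 − j110)/(463 − j110)
|Γ| = 274/476 = 0.576

Γ ≈ 0.576 ∠ -10.3°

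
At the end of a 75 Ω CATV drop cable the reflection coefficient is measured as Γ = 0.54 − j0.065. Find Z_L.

Z_L = Z_0·(1 + Γ)/(1 − Γ) = 75·(1.54 − j0.065)/(0.46 + j0.065)

Z_L ≈ 245 − j45.2 Ω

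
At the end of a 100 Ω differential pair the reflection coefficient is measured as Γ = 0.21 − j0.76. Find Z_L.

Z_L = Z_0·(1 + Γ)/(1 − Γ) = 100·(1.21 − j0.76)/(0.79 + j0.76)

Z_L ≈ 31.5 − j126 Ω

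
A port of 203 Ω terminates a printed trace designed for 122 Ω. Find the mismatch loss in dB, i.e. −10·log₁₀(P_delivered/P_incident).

Γ = (203 − 122)/(203 + 122) = 0.249
|Γ|² = 0.0621, so P_del/P_inc = 1 − |Γ|² = 0.938
ML = −10·log₁₀(1 − |Γ|²)

mismatch loss ≈ 0.279 dB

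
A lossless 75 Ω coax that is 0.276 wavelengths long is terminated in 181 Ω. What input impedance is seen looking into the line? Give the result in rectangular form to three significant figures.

Z_in ≈ 31.8 + j10.2 Ω

βl = 2π × 0.276 = 99.4°
tan(βl) = tan(99.4°) = -6.07
Z_in = Z_0·(Z_L + jZ_0·tanβl)/(Z_0 + jZ_L·tanβl)
     = 75·(181 − j455)/(75 − j1100)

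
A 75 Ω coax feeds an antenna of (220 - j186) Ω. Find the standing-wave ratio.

VSWR ≈ 5.18

Γ = (Z_L − Z_0)/(Z_L + Z_0) = (145 − j186)/(295 − j186)
|Γ| = 236/349 = 0.676
VSWR = (1 + |Γ|)/(1 − |Γ|) = 1.68/0.324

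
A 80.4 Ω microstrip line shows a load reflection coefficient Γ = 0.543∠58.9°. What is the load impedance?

Z_L ≈ 77.3 + j102 Ω

Z_L = Z_0·(1 + Γ)/(1 − Γ) = 80.4·(1.28 + j0.465)/(0.72 − j0.465)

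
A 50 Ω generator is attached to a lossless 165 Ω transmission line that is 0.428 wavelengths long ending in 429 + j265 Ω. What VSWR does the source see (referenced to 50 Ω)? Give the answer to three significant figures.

VSWR ≈ 8.56

βl = 2π × 0.428 = 154°
tan(βl) = -0.486
Z_in = Z_0·(Z_L + jZ_0·tanβl)/(Z_0 + jZ_L·tanβl) = 111 + j183 Ω
Γ_s = (Z_in − Z_s)/(Z_in + Z_s) = (61.2 + j183)/(161 + j183), |Γ_s| = 0.791
VSWR = (1 + |Γ_s|)/(1 − |Γ_s|)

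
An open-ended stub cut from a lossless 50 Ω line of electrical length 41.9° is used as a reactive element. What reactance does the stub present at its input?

X_in ≈ -55.7 Ω (capacitive)

tan(βl) = 0.897
For an open-ended stub, Z_in = −jZ_0·cot(βl) = −jZ_0/tan(βl)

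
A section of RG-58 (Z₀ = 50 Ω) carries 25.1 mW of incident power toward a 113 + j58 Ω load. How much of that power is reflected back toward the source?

P_reflected ≈ 6.15 mW

|Γ| = |(63 + j58)/(163 + j58)| = 0.495
|Γ|² = 0.245
P_refl = |Γ|²·P_inc = 6.15 mW, P_del = (1 − |Γ|²)·P_inc = 19 mW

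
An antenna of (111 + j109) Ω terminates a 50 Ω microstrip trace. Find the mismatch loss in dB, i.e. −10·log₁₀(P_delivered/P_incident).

mismatch loss ≈ 2.31 dB

Γ = (61 + j109)/(161 + j109), |Γ| = 0.642
|Γ|² = 0.413, so P_del/P_inc = 1 − |Γ|² = 0.587
ML = −10·log₁₀(1 − |Γ|²)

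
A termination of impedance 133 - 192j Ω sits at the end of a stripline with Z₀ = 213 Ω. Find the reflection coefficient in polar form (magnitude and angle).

Γ ≈ 0.526 ∠ -83.6°

Γ = (Z_L − Z_0)/(Z_L + Z_0) = (-80 − j192)/(346 − j192)
|Γ| = 208/396 = 0.526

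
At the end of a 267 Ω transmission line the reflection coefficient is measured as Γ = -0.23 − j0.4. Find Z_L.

Z_L ≈ 126 − j128 Ω

Z_L = Z_0·(1 + Γ)/(1 − Γ) = 267·(0.77 − j0.4)/(1.23 + j0.4)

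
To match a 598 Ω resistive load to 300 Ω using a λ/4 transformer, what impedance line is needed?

Z_qwt = √(Z_0·R_L) = √(300 × 598) = √179400

Z_qwt ≈ 424 Ω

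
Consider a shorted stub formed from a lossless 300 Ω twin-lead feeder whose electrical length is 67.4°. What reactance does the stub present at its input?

X_in ≈ 721 Ω (inductive)

tan(βl) = 2.4
For a shorted stub, Z_in = jZ_0·tan(βl)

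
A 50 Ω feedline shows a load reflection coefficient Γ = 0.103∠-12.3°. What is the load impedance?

Z_L ≈ 61.1 − j2.71 Ω

Z_L = Z_0·(1 + Γ)/(1 − Γ) = 50·(1.1 − j0.0219)/(0.899 + j0.0219)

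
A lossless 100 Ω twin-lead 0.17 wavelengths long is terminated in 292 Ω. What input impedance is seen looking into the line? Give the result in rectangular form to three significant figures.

Z_in ≈ 43.1 − j46.9 Ω

βl = 2π × 0.17 = 61.2°
tan(βl) = tan(61.2°) = 1.82
Z_in = Z_0·(Z_L + jZ_0·tanβl)/(Z_0 + jZ_L·tanβl)
     = 100·(292 + j182)/(100 + j531)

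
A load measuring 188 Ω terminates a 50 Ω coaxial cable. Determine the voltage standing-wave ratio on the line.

Γ = (188 − 50)/(188 + 50) = 0.58
VSWR = (1 + 0.58)/(1 − 0.58)

VSWR ≈ 3.76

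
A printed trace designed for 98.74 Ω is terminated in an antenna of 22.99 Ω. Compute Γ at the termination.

Γ = -0.622

Γ = (Z_L − Z_0)/(Z_L + Z_0) = (22.99 − 98.74)/(22.99 + 98.74) = -75.75/121.7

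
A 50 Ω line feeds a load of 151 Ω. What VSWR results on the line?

Γ = (151 − 50)/(151 + 50) = 0.502
VSWR = (1 + 0.502)/(1 − 0.502)

VSWR ≈ 3.02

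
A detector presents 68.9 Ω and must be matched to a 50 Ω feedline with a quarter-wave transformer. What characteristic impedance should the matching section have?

Z_qwt ≈ 58.7 Ω

Z_qwt = √(Z_0·R_L) = √(50 × 68.9) = √3445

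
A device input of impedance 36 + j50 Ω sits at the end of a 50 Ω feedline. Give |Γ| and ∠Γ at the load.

Γ = (Z_L − Z_0)/(Z_L + Z_0) = (-14 + j50)/(86 + j50)
|Γ| = 51.9/99.5 = 0.522

Γ ≈ 0.522 ∠ 75.5°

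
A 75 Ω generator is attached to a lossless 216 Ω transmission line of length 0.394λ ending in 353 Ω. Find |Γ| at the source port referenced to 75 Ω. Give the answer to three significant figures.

|Γ| ≈ 0.571

βl = 2π × 0.394 = 142°
tan(βl) = -0.786
Z_in = Z_0·(Z_L + jZ_0·tanβl)/(Z_0 + jZ_L·tanβl) = 216 + j107 Ω
Γ_s = (Z_in − Z_s)/(Z_in + Z_s) = (141 + j107)/(291 + j107), |Γ_s| = 0.571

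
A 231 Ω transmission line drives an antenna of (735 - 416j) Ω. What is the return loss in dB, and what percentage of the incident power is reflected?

Γ = (504 − j416)/(966 − j416), |Γ| = 0.621
RL = −20·log₁₀(0.621) = 4.13 dB
P_refl/P_inc = |Γ|² = 0.386

RL ≈ 4.13 dB; 38.6% of incident power reflected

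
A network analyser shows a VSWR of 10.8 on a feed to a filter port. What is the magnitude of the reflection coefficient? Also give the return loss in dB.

|Γ| = (S − 1)/(S + 1) = (10.8 − 1)/(10.8 + 1) = 9.8/11.8
RL = −20·log₁₀|Γ| = −20·log₁₀(0.831)

|Γ| ≈ 0.831; return loss ≈ 1.61 dB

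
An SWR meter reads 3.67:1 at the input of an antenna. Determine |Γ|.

|Γ| = (S − 1)/(S + 1) = (3.67 − 1)/(3.67 + 1) = 2.67/4.67

|Γ| ≈ 0.572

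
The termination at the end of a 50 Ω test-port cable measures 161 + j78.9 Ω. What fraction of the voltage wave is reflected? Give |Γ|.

Γ = (Z_L − Z_0)/(Z_L + Z_0) = (111 + j78.9)/(211 + j78.9)
|Γ| = 136/225

|Γ| ≈ 0.605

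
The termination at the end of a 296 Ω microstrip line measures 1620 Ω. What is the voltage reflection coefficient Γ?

Γ = 0.691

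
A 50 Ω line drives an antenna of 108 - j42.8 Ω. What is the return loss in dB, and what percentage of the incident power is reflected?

Γ = (58 − j42.8)/(158 − j42.8), |Γ| = 0.44
RL = −20·log₁₀(0.44) = 7.12 dB
P_refl/P_inc = |Γ|² = 0.194

RL ≈ 7.12 dB; 19.4% of incident power reflected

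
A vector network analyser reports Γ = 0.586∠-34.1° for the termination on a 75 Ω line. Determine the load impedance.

Z_L = Z_0·(1 + Γ)/(1 − Γ) = 75·(1.49 − j0.329)/(0.515 + j0.329)

Z_L ≈ 132 − j132 Ω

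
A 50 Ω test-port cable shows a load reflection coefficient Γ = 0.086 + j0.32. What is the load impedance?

Z_L = Z_0·(1 + Γ)/(1 − Γ) = 50·(1.09 + j0.32)/(0.914 − j0.32)

Z_L ≈ 47.5 + j34.1 Ω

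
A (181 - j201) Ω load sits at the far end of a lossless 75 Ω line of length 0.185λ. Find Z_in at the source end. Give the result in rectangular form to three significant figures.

βl = 2π × 0.185 = 66.6°
tan(βl) = tan(66.6°) = 2.31
Z_in = Z_0·(Z_L + jZ_0·tanβl)/(Z_0 + jZ_L·tanβl)
     = 75·(181 − j27.7)/(539 + j418)

Z_in ≈ 13.9 − j14.6 Ω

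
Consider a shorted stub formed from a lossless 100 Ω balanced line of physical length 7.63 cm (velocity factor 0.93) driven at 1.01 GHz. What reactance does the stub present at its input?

X_in ≈ -602 Ω (capacitive)

λ = v/f = 0.93·c / 1.01 GHz = 0.276 m
βl = 2π·l/λ = 2π × 0.276 = 99.4°
tan(βl) = -6.02
For a shorted stub, Z_in = jZ_0·tan(βl)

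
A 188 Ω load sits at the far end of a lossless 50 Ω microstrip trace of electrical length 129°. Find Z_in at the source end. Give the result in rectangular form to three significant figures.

tan(βl) = tan(129°) = -1.23
Z_in = Z_0·(Z_L + jZ_0·tanβl)/(Z_0 + jZ_L·tanβl)
     = 50·(188 − j61.7)/(50 − j232)

Z_in ≈ 21 + j36 Ω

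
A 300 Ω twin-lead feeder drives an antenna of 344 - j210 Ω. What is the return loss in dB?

Γ = (44 − j210)/(644 − j210), |Γ| = 0.317
RL = −20·log₁₀|Γ| = −20·log₁₀(0.317)

RL ≈ 9.99 dB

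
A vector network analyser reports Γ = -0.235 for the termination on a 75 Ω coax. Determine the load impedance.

Z_L = Z_0·(1 + Γ)/(1 − Γ) = 75·(0.765)/(1.23)

Z_L ≈ 46.5 Ω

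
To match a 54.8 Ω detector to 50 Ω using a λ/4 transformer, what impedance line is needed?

Z_qwt ≈ 52.3 Ω

Z_qwt = √(Z_0·R_L) = √(50 × 54.8) = √2740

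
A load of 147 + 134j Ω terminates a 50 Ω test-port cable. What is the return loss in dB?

Γ = (97 + j134)/(197 + j134), |Γ| = 0.694
RL = −20·log₁₀|Γ| = −20·log₁₀(0.694)

RL ≈ 3.17 dB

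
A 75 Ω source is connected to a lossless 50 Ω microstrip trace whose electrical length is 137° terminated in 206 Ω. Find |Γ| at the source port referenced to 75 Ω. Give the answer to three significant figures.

tan(βl) = -0.933
Z_in = Z_0·(Z_L + jZ_0·tanβl)/(Z_0 + jZ_L·tanβl) = 24.4 + j47.3 Ω
Γ_s = (Z_in − Z_s)/(Z_in + Z_s) = (-50.6 + j47.3)/(99.4 + j47.3), |Γ_s| = 0.629

|Γ| ≈ 0.629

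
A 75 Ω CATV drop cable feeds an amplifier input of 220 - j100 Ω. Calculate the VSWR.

VSWR ≈ 3.6

Γ = (Z_L − Z_0)/(Z_L + Z_0) = (145 − j100)/(295 − j100)
|Γ| = 176/311 = 0.565
VSWR = (1 + |Γ|)/(1 − |Γ|) = 1.57/0.435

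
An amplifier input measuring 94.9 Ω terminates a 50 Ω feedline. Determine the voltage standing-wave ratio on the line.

Γ = (94.9 − 50)/(94.9 + 50) = 0.31
VSWR = (1 + 0.31)/(1 − 0.31)

VSWR ≈ 1.9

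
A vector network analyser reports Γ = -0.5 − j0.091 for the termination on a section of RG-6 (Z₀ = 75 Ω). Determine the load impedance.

Z_L ≈ 24.6 − j6.04 Ω

Z_L = Z_0·(1 + Γ)/(1 − Γ) = 75·(0.5 − j0.091)/(1.5 + j0.091)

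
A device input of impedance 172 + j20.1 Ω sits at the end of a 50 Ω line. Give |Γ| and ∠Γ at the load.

Γ ≈ 0.555 ∠ 4.18°

Γ = (Z_L − Z_0)/(Z_L + Z_0) = (122 + j20.1)/(222 + j20.1)
|Γ| = 124/223 = 0.555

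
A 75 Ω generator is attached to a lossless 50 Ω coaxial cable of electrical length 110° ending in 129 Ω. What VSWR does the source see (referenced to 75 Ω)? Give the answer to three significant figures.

tan(βl) = -2.75
Z_in = Z_0·(Z_L + jZ_0·tanβl)/(Z_0 + jZ_L·tanβl) = 21.5 + j15.2 Ω
Γ_s = (Z_in − Z_s)/(Z_in + Z_s) = (-53.5 + j15.2)/(96.5 + j15.2), |Γ_s| = 0.569
VSWR = (1 + |Γ_s|)/(1 − |Γ_s|)

VSWR ≈ 3.64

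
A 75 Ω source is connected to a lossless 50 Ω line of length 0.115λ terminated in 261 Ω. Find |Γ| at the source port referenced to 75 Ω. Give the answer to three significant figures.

|Γ| ≈ 0.688

βl = 2π × 0.115 = 41.4°
tan(βl) = 0.882
Z_in = Z_0·(Z_L + jZ_0·tanβl)/(Z_0 + jZ_L·tanβl) = 20.9 − j52.2 Ω
Γ_s = (Z_in − Z_s)/(Z_in + Z_s) = (-54.1 − j52.2)/(95.9 − j52.2), |Γ_s| = 0.688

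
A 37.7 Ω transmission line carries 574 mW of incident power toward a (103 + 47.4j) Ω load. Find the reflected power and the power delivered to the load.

P_reflected ≈ 170 mW; P_delivered ≈ 404 mW

|Γ| = |(65.3 + j47.4)/(140.7 + j47.4)| = 0.543
|Γ|² = 0.295
P_refl = |Γ|²·P_inc = 170 mW, P_del = (1 − |Γ|²)·P_inc = 404 mW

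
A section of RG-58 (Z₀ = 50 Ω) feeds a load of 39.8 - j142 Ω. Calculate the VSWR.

VSWR ≈ 12.1

Γ = (Z_L − Z_0)/(Z_L + Z_0) = (-10.2 − j142)/(89.8 − j142)
|Γ| = 142/168 = 0.847
VSWR = (1 + |Γ|)/(1 − |Γ|) = 1.85/0.153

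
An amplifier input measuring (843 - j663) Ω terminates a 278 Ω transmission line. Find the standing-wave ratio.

VSWR ≈ 5.04

Γ = (Z_L − Z_0)/(Z_L + Z_0) = (565 − j663)/(1121 − j663)
|Γ| = 871/1300 = 0.669
VSWR = (1 + |Γ|)/(1 − |Γ|) = 1.67/0.331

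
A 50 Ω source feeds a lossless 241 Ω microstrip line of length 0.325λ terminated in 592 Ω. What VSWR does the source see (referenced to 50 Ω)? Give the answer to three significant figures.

βl = 2π × 0.325 = 117°
tan(βl) = -1.96
Z_in = Z_0·(Z_L + jZ_0·tanβl)/(Z_0 + jZ_L·tanβl) = 118 + j98.2 Ω
Γ_s = (Z_in − Z_s)/(Z_in + Z_s) = (68.5 + j98.2)/(168 + j98.2), |Γ_s| = 0.614
VSWR = (1 + |Γ_s|)/(1 − |Γ_s|)

VSWR ≈ 4.18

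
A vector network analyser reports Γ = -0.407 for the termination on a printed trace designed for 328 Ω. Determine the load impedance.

Z_L ≈ 138 Ω

Z_L = Z_0·(1 + Γ)/(1 − Γ) = 328·(0.593)/(1.41)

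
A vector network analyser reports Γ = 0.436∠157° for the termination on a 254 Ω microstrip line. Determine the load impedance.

Z_L = Z_0·(1 + Γ)/(1 − Γ) = 254·(0.599 + j0.17)/(1.4 − j0.17)

Z_L ≈ 103 + j43.4 Ω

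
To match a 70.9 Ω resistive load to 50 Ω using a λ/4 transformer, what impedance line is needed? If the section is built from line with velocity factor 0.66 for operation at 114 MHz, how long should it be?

Z_qwt ≈ 59.5 Ω; length ≈ 43.4 cm

Z_qwt = √(Z_0·R_L) = √(50 × 70.9) = √3545
λ = 0.66·c/f = 1.74 m, so l = λ/4 = 0.434 m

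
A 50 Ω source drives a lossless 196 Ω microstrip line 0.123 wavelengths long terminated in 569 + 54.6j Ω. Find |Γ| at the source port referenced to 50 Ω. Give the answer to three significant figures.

|Γ| ≈ 0.755

βl = 2π × 0.123 = 44.3°
tan(βl) = 0.975
Z_in = Z_0·(Z_L + jZ_0·tanβl)/(Z_0 + jZ_L·tanβl) = 130 − j168 Ω
Γ_s = (Z_in − Z_s)/(Z_in + Z_s) = (79.9 − j168)/(180 − j168), |Γ_s| = 0.755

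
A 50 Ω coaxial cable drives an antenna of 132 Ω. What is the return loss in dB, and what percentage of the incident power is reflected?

Γ = (132 − 50)/(132 + 50) = 0.451
RL = −20·log₁₀(0.451) = 6.93 dB
P_refl/P_inc = |Γ|² = 0.203

RL ≈ 6.93 dB; 20.3% of incident power reflected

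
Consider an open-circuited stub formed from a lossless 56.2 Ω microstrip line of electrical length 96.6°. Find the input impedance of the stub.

Z_in ≈ +j6.5 Ω

tan(βl) = -8.64
For an open-circuited stub, Z_in = −jZ_0·cot(βl) = −jZ_0/tan(βl)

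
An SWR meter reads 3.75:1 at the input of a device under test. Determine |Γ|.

|Γ| ≈ 0.579

|Γ| = (S − 1)/(S + 1) = (3.75 − 1)/(3.75 + 1) = 2.75/4.75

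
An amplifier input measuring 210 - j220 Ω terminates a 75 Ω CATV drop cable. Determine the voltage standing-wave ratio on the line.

VSWR ≈ 6.07

Γ = (Z_L − Z_0)/(Z_L + Z_0) = (135 − j220)/(285 − j220)
|Γ| = 258/360 = 0.717
VSWR = (1 + |Γ|)/(1 − |Γ|) = 1.72/0.283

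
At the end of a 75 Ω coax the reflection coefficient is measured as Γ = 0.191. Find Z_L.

Z_L ≈ 110 Ω

Z_L = Z_0·(1 + Γ)/(1 − Γ) = 75·(1.19)/(0.809)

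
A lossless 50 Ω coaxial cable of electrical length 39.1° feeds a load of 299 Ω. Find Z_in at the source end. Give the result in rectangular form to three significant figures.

tan(βl) = tan(39.1°) = 0.813
Z_in = Z_0·(Z_L + jZ_0·tanβl)/(Z_0 + jZ_L·tanβl)
     = 50·(299 + j40.6)/(50 + j243)

Z_in ≈ 20.2 − j57.4 Ω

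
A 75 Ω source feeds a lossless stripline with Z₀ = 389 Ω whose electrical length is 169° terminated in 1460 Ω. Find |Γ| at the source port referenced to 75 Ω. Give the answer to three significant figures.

|Γ| ≈ 0.899

tan(βl) = -0.194
Z_in = Z_0·(Z_L + jZ_0·tanβl)/(Z_0 + jZ_L·tanβl) = 989 + j646 Ω
Γ_s = (Z_in − Z_s)/(Z_in + Z_s) = (914 + j646)/(1060 + j646), |Γ_s| = 0.899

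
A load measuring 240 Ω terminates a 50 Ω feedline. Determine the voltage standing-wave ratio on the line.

VSWR ≈ 4.8

Γ = (240 − 50)/(240 + 50) = 0.655
VSWR = (1 + 0.655)/(1 − 0.655)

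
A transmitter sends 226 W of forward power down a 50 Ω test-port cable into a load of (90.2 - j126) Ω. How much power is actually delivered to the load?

P_delivered ≈ 115 W

|Γ| = |(40.2 − j126)/(140.2 − j126)| = 0.702
|Γ|² = 0.492
P_refl = |Γ|²·P_inc = 111 W, P_del = (1 − |Γ|²)·P_inc = 115 W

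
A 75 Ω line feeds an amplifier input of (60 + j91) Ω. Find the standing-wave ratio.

Γ = (Z_L − Z_0)/(Z_L + Z_0) = (-15 + j91)/(135 + j91)
|Γ| = 92.2/163 = 0.566
VSWR = (1 + |Γ|)/(1 − |Γ|) = 1.57/0.434

VSWR ≈ 3.61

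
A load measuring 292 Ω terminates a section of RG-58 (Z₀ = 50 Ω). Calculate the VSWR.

VSWR ≈ 5.84

Γ = (292 − 50)/(292 + 50) = 0.708
VSWR = (1 + 0.708)/(1 − 0.708)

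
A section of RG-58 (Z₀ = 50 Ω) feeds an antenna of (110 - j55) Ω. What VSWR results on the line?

VSWR ≈ 2.85

Γ = (Z_L − Z_0)/(Z_L + Z_0) = (60 − j55)/(160 − j55)
|Γ| = 81.4/169 = 0.481
VSWR = (1 + |Γ|)/(1 − |Γ|) = 1.48/0.519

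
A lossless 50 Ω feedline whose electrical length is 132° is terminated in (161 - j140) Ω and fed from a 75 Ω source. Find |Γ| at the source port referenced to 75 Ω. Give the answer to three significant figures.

|Γ| ≈ 0.706

tan(βl) = -1.11
Z_in = Z_0·(Z_L + jZ_0·tanβl)/(Z_0 + jZ_L·tanβl) = 20.9 + j57.3 Ω
Γ_s = (Z_in − Z_s)/(Z_in + Z_s) = (-54.1 + j57.3)/(95.9 + j57.3), |Γ_s| = 0.706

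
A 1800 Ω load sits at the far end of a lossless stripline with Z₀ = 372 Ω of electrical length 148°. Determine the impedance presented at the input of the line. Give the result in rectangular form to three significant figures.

tan(βl) = tan(148°) = -0.625
Z_in = Z_0·(Z_L + jZ_0·tanβl)/(Z_0 + jZ_L·tanβl)
     = 372·(1800 − j232)/(372 − j1120)

Z_in ≈ 247 + j514 Ω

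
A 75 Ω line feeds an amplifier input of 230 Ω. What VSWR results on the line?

VSWR ≈ 3.07

For a purely resistive load, VSWR = R_L/Z_0 or Z_0/R_L (whichever > 1) = 230/75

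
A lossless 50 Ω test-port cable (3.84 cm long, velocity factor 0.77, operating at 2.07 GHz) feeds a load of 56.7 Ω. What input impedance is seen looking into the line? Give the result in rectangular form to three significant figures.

λ = v/f = 0.77·c / 2.07 GHz = 0.112 m
βl = 2π·l/λ = 2π × 0.344 = 124°
tan(βl) = tan(124°) = -1.49
Z_in = Z_0·(Z_L + jZ_0·tanβl)/(Z_0 + jZ_L·tanβl)
     = 50·(56.7 − j74.5)/(50 − j84.5)

Z_in ≈ 47.4 + j5.53 Ω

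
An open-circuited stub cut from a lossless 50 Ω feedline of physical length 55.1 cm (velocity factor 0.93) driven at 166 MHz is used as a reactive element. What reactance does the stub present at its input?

X_in ≈ 26.6 Ω (inductive)

λ = v/f = 0.93·c / 166 MHz = 1.68 m
βl = 2π·l/λ = 2π × 0.328 = 118°
tan(βl) = -1.88
For an open-circuited stub, Z_in = −jZ_0·cot(βl) = −jZ_0/tan(βl)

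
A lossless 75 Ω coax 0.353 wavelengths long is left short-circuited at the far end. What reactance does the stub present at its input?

X_in ≈ -99.2 Ω (capacitive)

βl = 2π × 0.353 = 127°
tan(βl) = -1.32
For a short-circuited stub, Z_in = jZ_0·tan(βl)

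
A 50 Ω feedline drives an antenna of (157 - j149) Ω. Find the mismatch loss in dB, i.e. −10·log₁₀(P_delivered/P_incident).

Γ = (107 − j149)/(207 − j149), |Γ| = 0.719
|Γ|² = 0.517, so P_del/P_inc = 1 − |Γ|² = 0.483
ML = −10·log₁₀(1 − |Γ|²)

mismatch loss ≈ 3.16 dB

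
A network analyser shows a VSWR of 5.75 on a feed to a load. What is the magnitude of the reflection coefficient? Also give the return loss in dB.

|Γ| = (S − 1)/(S + 1) = (5.75 − 1)/(5.75 + 1) = 4.75/6.75
RL = −20·log₁₀|Γ| = −20·log₁₀(0.704)

|Γ| ≈ 0.704; return loss ≈ 3.05 dB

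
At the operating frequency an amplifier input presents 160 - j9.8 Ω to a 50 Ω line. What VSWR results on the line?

Γ = (Z_L − Z_0)/(Z_L + Z_0) = (110 − j9.8)/(210 − j9.8)
|Γ| = 110/210 = 0.525
VSWR = (1 + |Γ|)/(1 − |Γ|) = 1.53/0.475

VSWR ≈ 3.21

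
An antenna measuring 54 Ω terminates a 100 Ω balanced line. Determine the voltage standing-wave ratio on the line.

Γ = (54 − 100)/(54 + 100) = -0.299
VSWR = (1 + 0.299)/(1 − 0.299)

VSWR ≈ 1.85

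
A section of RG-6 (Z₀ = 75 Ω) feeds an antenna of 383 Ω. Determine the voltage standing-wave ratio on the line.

For a purely resistive load, VSWR = R_L/Z_0 or Z_0/R_L (whichever > 1) = 383/75

VSWR ≈ 5.11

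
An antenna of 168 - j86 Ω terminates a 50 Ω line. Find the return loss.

Γ = (118 − j86)/(218 − j86), |Γ| = 0.623
RL = −20·log₁₀|Γ| = −20·log₁₀(0.623)

RL ≈ 4.11 dB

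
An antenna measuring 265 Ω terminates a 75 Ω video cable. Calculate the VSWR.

Γ = (265 − 75)/(265 + 75) = 0.559
VSWR = (1 + 0.559)/(1 − 0.559)

VSWR ≈ 3.53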